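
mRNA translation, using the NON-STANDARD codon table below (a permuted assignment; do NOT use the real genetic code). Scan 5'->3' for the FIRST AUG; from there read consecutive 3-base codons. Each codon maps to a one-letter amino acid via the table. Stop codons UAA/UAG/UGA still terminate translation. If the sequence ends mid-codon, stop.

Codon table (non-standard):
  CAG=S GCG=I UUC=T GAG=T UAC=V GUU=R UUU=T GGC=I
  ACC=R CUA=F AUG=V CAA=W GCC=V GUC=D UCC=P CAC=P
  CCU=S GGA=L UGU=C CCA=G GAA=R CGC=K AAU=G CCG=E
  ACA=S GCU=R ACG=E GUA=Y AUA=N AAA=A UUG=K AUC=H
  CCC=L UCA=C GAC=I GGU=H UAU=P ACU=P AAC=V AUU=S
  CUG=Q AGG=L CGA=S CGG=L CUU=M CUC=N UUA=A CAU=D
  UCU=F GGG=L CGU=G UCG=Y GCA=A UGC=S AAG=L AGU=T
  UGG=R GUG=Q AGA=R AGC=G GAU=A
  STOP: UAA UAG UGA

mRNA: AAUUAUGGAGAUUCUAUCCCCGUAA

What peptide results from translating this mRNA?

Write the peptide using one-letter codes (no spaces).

start AUG at pos 4
pos 4: AUG -> V; peptide=V
pos 7: GAG -> T; peptide=VT
pos 10: AUU -> S; peptide=VTS
pos 13: CUA -> F; peptide=VTSF
pos 16: UCC -> P; peptide=VTSFP
pos 19: CCG -> E; peptide=VTSFPE
pos 22: UAA -> STOP

Answer: VTSFPE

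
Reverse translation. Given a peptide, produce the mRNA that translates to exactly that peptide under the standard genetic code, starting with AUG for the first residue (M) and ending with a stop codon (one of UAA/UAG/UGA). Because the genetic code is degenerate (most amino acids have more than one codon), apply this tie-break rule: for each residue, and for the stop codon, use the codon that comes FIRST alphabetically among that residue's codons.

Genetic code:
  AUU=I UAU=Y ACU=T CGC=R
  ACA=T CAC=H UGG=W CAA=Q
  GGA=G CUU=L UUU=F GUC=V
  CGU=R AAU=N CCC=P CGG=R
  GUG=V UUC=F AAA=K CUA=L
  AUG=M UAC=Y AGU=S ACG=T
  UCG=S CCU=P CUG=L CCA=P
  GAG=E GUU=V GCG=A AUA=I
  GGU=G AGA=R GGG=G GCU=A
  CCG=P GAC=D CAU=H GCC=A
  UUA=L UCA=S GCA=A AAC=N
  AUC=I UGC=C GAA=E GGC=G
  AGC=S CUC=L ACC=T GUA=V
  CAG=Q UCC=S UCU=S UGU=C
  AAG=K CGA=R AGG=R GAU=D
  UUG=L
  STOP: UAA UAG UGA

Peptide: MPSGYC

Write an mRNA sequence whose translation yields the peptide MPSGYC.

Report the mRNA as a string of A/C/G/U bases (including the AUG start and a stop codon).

Answer: mRNA: AUGCCAAGCGGAUACUGCUAA

Derivation:
residue 1: M -> AUG (start codon)
residue 2: P codons sorted = CCA,CCC,CCG,CCU -> pick first = CCA
residue 3: S codons sorted = AGC,AGU,UCA,UCC,UCG,UCU -> pick first = AGC
residue 4: G codons sorted = GGA,GGC,GGG,GGU -> pick first = GGA
residue 5: Y codons sorted = UAC,UAU -> pick first = UAC
residue 6: C codons sorted = UGC,UGU -> pick first = UGC
terminator: stop codons sorted = UAA,UAG,UGA -> pick first = UAA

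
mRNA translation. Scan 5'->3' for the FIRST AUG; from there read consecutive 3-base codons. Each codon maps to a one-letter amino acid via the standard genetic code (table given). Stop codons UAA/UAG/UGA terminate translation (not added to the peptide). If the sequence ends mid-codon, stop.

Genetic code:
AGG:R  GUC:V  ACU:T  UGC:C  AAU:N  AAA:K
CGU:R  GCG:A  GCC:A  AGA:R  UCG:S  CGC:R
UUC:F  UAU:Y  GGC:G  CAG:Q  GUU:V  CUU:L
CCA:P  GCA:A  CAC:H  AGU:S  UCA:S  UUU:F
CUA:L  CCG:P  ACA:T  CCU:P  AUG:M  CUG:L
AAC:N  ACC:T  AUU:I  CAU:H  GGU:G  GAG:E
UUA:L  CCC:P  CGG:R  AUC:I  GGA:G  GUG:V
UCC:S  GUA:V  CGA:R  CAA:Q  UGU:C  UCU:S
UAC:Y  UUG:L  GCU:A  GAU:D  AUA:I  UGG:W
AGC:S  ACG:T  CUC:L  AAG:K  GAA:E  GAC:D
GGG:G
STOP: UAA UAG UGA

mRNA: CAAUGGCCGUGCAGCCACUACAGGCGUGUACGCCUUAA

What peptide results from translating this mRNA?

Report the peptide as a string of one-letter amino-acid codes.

start AUG at pos 2
pos 2: AUG -> M; peptide=M
pos 5: GCC -> A; peptide=MA
pos 8: GUG -> V; peptide=MAV
pos 11: CAG -> Q; peptide=MAVQ
pos 14: CCA -> P; peptide=MAVQP
pos 17: CUA -> L; peptide=MAVQPL
pos 20: CAG -> Q; peptide=MAVQPLQ
pos 23: GCG -> A; peptide=MAVQPLQA
pos 26: UGU -> C; peptide=MAVQPLQAC
pos 29: ACG -> T; peptide=MAVQPLQACT
pos 32: CCU -> P; peptide=MAVQPLQACTP
pos 35: UAA -> STOP

Answer: MAVQPLQACTP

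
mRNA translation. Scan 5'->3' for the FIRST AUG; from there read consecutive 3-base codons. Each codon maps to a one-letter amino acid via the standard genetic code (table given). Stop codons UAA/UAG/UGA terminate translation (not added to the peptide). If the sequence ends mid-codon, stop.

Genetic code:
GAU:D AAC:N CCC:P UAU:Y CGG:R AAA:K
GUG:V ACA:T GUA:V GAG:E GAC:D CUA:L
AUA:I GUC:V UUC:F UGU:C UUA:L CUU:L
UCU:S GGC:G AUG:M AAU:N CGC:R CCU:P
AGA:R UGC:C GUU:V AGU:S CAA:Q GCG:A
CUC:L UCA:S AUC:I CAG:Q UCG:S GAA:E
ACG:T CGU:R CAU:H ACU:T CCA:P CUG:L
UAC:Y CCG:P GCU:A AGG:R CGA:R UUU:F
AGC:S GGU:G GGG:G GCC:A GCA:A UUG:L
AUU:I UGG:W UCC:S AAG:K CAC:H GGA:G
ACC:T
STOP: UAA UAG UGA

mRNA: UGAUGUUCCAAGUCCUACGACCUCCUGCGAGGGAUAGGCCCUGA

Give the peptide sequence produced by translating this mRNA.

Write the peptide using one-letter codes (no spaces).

Answer: MFQVLRPPARDRP

Derivation:
start AUG at pos 2
pos 2: AUG -> M; peptide=M
pos 5: UUC -> F; peptide=MF
pos 8: CAA -> Q; peptide=MFQ
pos 11: GUC -> V; peptide=MFQV
pos 14: CUA -> L; peptide=MFQVL
pos 17: CGA -> R; peptide=MFQVLR
pos 20: CCU -> P; peptide=MFQVLRP
pos 23: CCU -> P; peptide=MFQVLRPP
pos 26: GCG -> A; peptide=MFQVLRPPA
pos 29: AGG -> R; peptide=MFQVLRPPAR
pos 32: GAU -> D; peptide=MFQVLRPPARD
pos 35: AGG -> R; peptide=MFQVLRPPARDR
pos 38: CCC -> P; peptide=MFQVLRPPARDRP
pos 41: UGA -> STOP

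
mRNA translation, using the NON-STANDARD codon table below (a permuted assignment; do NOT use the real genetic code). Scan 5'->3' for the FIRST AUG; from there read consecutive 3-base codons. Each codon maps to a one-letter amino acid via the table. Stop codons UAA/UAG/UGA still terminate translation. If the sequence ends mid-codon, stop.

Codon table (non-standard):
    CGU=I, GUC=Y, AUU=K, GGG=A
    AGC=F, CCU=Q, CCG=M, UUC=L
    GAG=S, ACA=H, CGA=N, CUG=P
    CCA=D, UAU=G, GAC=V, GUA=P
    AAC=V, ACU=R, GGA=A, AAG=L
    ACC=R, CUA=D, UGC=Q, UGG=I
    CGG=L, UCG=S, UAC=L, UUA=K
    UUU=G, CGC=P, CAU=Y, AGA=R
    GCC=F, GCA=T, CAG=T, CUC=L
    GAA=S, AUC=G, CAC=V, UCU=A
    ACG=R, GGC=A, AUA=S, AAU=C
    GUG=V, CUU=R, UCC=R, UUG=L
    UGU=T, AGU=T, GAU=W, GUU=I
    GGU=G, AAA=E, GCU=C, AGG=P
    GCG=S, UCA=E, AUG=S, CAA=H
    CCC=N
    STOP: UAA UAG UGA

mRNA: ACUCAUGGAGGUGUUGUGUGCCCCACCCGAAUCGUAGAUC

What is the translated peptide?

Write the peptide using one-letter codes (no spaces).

start AUG at pos 4
pos 4: AUG -> S; peptide=S
pos 7: GAG -> S; peptide=SS
pos 10: GUG -> V; peptide=SSV
pos 13: UUG -> L; peptide=SSVL
pos 16: UGU -> T; peptide=SSVLT
pos 19: GCC -> F; peptide=SSVLTF
pos 22: CCA -> D; peptide=SSVLTFD
pos 25: CCC -> N; peptide=SSVLTFDN
pos 28: GAA -> S; peptide=SSVLTFDNS
pos 31: UCG -> S; peptide=SSVLTFDNSS
pos 34: UAG -> STOP

Answer: SSVLTFDNSS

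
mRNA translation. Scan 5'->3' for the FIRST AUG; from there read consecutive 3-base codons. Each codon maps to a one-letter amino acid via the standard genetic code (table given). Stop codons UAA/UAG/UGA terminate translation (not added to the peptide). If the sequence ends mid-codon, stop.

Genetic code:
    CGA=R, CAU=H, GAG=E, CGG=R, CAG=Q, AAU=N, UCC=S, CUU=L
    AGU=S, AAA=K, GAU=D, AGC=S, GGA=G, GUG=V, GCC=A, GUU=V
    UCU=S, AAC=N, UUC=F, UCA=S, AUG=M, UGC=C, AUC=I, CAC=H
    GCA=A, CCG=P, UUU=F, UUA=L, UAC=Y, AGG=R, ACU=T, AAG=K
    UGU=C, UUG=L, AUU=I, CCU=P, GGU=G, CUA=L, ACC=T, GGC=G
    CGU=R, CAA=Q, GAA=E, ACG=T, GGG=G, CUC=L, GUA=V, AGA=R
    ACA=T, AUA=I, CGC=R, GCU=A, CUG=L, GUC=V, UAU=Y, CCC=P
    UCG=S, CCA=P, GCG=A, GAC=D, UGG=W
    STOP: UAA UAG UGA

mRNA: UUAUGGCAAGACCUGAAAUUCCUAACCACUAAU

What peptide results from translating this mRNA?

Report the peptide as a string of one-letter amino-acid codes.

Answer: MARPEIPNH

Derivation:
start AUG at pos 2
pos 2: AUG -> M; peptide=M
pos 5: GCA -> A; peptide=MA
pos 8: AGA -> R; peptide=MAR
pos 11: CCU -> P; peptide=MARP
pos 14: GAA -> E; peptide=MARPE
pos 17: AUU -> I; peptide=MARPEI
pos 20: CCU -> P; peptide=MARPEIP
pos 23: AAC -> N; peptide=MARPEIPN
pos 26: CAC -> H; peptide=MARPEIPNH
pos 29: UAA -> STOP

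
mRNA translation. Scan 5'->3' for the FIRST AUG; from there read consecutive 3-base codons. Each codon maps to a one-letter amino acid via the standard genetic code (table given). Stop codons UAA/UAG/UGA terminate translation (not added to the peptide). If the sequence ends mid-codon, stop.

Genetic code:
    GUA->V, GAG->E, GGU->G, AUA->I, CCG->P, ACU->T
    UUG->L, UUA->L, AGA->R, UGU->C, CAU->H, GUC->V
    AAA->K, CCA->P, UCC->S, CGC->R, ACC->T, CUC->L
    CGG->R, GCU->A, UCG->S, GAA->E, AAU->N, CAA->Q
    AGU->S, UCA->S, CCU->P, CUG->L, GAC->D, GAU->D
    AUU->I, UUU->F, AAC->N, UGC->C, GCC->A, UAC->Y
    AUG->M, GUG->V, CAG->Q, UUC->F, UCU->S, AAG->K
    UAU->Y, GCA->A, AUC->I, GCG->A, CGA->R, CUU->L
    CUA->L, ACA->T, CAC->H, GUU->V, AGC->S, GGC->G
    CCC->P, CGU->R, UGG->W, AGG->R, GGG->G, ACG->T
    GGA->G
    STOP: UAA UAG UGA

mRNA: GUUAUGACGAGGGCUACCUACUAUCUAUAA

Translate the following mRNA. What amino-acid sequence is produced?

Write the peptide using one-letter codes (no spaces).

Answer: MTRATYYL

Derivation:
start AUG at pos 3
pos 3: AUG -> M; peptide=M
pos 6: ACG -> T; peptide=MT
pos 9: AGG -> R; peptide=MTR
pos 12: GCU -> A; peptide=MTRA
pos 15: ACC -> T; peptide=MTRAT
pos 18: UAC -> Y; peptide=MTRATY
pos 21: UAU -> Y; peptide=MTRATYY
pos 24: CUA -> L; peptide=MTRATYYL
pos 27: UAA -> STOP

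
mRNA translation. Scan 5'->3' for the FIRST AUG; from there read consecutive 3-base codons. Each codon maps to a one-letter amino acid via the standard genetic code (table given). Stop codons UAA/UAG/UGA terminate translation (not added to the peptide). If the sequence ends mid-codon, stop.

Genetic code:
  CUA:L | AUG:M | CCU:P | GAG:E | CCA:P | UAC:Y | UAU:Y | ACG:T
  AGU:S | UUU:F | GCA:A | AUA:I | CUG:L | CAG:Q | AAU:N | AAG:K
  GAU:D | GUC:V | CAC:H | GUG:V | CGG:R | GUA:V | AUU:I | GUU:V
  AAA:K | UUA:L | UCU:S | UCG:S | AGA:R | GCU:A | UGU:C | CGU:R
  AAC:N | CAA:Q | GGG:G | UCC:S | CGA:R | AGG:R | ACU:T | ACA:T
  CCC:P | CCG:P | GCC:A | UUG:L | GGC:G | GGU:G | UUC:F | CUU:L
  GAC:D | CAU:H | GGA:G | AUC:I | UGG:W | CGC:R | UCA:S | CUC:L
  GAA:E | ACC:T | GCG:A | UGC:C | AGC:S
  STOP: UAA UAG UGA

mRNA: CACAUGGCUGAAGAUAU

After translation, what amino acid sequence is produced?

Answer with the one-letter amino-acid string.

Answer: MAED

Derivation:
start AUG at pos 3
pos 3: AUG -> M; peptide=M
pos 6: GCU -> A; peptide=MA
pos 9: GAA -> E; peptide=MAE
pos 12: GAU -> D; peptide=MAED
pos 15: only 2 nt remain (<3), stop (end of mRNA)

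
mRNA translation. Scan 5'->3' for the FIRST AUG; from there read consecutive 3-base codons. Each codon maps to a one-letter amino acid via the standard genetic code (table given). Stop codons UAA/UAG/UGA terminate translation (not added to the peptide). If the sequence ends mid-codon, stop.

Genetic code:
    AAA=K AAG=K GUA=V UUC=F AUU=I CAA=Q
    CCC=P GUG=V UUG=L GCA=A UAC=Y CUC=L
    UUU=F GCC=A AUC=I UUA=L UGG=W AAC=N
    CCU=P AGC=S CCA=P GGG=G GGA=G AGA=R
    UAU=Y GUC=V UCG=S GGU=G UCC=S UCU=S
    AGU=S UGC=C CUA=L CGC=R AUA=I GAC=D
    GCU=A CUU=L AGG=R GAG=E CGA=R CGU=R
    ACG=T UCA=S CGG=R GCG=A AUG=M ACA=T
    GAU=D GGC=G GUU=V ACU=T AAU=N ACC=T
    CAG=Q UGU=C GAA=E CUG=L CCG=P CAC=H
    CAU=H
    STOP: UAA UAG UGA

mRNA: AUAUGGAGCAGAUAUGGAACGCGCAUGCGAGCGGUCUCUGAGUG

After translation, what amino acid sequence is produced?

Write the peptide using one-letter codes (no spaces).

Answer: MEQIWNAHASGL

Derivation:
start AUG at pos 2
pos 2: AUG -> M; peptide=M
pos 5: GAG -> E; peptide=ME
pos 8: CAG -> Q; peptide=MEQ
pos 11: AUA -> I; peptide=MEQI
pos 14: UGG -> W; peptide=MEQIW
pos 17: AAC -> N; peptide=MEQIWN
pos 20: GCG -> A; peptide=MEQIWNA
pos 23: CAU -> H; peptide=MEQIWNAH
pos 26: GCG -> A; peptide=MEQIWNAHA
pos 29: AGC -> S; peptide=MEQIWNAHAS
pos 32: GGU -> G; peptide=MEQIWNAHASG
pos 35: CUC -> L; peptide=MEQIWNAHASGL
pos 38: UGA -> STOP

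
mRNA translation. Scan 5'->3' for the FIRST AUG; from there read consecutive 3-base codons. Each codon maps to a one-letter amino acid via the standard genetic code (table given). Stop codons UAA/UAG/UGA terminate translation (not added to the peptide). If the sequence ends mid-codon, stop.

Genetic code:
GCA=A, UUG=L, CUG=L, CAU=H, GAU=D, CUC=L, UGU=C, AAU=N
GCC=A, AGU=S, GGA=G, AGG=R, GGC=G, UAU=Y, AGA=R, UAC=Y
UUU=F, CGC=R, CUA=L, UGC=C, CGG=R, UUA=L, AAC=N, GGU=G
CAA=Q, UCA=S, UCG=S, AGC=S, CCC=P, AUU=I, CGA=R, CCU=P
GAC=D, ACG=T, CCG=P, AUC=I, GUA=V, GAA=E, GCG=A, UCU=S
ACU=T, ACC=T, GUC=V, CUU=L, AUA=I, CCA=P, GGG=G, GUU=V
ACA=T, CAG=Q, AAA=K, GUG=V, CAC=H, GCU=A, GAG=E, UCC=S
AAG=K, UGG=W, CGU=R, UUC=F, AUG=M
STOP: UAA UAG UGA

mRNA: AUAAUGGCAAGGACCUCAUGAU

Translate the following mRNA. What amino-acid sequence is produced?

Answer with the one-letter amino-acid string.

Answer: MARTS

Derivation:
start AUG at pos 3
pos 3: AUG -> M; peptide=M
pos 6: GCA -> A; peptide=MA
pos 9: AGG -> R; peptide=MAR
pos 12: ACC -> T; peptide=MART
pos 15: UCA -> S; peptide=MARTS
pos 18: UGA -> STOP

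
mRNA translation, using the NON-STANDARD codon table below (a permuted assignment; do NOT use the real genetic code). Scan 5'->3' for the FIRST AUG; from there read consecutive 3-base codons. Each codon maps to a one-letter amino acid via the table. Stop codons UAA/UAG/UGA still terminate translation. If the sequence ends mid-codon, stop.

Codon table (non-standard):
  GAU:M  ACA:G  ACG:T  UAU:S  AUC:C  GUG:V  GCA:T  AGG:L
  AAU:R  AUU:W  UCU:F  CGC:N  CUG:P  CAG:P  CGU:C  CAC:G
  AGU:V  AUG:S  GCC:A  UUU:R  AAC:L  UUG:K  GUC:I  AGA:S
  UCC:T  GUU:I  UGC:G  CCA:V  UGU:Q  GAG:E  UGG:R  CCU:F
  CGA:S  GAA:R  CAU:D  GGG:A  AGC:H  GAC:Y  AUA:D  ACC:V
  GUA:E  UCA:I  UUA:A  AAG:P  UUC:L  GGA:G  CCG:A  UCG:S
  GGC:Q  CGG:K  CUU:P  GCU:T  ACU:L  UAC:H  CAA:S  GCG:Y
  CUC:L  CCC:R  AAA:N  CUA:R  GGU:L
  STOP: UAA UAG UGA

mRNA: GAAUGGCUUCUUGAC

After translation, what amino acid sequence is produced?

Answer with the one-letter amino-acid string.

Answer: STF

Derivation:
start AUG at pos 2
pos 2: AUG -> S; peptide=S
pos 5: GCU -> T; peptide=ST
pos 8: UCU -> F; peptide=STF
pos 11: UGA -> STOP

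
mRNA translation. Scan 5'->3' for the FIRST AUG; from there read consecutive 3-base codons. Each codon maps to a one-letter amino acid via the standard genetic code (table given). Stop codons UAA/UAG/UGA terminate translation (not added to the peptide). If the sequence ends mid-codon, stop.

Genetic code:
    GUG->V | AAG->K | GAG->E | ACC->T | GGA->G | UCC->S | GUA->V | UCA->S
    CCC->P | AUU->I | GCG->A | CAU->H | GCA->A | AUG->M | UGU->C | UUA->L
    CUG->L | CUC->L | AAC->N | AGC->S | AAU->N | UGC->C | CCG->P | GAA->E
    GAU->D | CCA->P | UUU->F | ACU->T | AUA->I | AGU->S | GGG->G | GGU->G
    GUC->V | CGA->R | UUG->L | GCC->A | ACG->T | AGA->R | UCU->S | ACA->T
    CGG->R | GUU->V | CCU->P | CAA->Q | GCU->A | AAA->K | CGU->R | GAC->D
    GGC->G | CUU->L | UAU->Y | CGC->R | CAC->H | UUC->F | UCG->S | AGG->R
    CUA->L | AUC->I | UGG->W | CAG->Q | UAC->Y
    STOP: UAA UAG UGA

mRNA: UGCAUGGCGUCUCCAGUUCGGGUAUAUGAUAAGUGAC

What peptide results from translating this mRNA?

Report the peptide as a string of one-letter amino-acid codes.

Answer: MASPVRVYDK

Derivation:
start AUG at pos 3
pos 3: AUG -> M; peptide=M
pos 6: GCG -> A; peptide=MA
pos 9: UCU -> S; peptide=MAS
pos 12: CCA -> P; peptide=MASP
pos 15: GUU -> V; peptide=MASPV
pos 18: CGG -> R; peptide=MASPVR
pos 21: GUA -> V; peptide=MASPVRV
pos 24: UAU -> Y; peptide=MASPVRVY
pos 27: GAU -> D; peptide=MASPVRVYD
pos 30: AAG -> K; peptide=MASPVRVYDK
pos 33: UGA -> STOP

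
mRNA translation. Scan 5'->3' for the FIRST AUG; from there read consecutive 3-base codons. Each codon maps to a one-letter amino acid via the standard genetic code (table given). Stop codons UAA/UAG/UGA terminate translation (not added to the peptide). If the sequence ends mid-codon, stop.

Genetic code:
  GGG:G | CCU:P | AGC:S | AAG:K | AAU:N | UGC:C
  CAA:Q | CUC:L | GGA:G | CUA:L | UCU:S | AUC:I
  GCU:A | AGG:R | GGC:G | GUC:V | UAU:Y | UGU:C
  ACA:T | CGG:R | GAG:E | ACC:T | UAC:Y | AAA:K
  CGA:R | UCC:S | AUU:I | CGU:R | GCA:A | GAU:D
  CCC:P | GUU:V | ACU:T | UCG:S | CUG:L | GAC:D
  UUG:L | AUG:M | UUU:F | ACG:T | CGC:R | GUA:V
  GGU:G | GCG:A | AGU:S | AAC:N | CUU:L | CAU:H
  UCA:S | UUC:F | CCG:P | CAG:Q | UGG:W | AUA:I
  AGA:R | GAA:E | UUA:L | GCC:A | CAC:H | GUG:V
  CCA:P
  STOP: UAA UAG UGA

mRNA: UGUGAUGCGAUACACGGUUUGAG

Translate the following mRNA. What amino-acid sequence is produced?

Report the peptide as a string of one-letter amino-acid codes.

Answer: MRYTV

Derivation:
start AUG at pos 4
pos 4: AUG -> M; peptide=M
pos 7: CGA -> R; peptide=MR
pos 10: UAC -> Y; peptide=MRY
pos 13: ACG -> T; peptide=MRYT
pos 16: GUU -> V; peptide=MRYTV
pos 19: UGA -> STOP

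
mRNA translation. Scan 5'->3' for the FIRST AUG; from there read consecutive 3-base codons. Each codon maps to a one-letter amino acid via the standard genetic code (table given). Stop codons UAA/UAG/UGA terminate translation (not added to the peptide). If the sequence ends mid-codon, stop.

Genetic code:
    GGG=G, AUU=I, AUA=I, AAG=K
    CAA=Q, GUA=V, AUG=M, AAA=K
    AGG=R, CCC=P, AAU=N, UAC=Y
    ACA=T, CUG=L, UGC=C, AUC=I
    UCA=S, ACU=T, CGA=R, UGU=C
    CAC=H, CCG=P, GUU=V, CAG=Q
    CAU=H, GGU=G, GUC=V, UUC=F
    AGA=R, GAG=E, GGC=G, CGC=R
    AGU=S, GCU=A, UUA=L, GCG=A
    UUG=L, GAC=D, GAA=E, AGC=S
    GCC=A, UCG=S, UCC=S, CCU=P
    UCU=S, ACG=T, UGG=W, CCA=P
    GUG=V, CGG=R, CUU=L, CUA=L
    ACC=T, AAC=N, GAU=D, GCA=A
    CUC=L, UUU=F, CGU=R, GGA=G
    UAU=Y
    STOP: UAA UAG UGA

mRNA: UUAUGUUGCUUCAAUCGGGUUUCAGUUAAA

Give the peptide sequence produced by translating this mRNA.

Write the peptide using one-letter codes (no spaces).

start AUG at pos 2
pos 2: AUG -> M; peptide=M
pos 5: UUG -> L; peptide=ML
pos 8: CUU -> L; peptide=MLL
pos 11: CAA -> Q; peptide=MLLQ
pos 14: UCG -> S; peptide=MLLQS
pos 17: GGU -> G; peptide=MLLQSG
pos 20: UUC -> F; peptide=MLLQSGF
pos 23: AGU -> S; peptide=MLLQSGFS
pos 26: UAA -> STOP

Answer: MLLQSGFS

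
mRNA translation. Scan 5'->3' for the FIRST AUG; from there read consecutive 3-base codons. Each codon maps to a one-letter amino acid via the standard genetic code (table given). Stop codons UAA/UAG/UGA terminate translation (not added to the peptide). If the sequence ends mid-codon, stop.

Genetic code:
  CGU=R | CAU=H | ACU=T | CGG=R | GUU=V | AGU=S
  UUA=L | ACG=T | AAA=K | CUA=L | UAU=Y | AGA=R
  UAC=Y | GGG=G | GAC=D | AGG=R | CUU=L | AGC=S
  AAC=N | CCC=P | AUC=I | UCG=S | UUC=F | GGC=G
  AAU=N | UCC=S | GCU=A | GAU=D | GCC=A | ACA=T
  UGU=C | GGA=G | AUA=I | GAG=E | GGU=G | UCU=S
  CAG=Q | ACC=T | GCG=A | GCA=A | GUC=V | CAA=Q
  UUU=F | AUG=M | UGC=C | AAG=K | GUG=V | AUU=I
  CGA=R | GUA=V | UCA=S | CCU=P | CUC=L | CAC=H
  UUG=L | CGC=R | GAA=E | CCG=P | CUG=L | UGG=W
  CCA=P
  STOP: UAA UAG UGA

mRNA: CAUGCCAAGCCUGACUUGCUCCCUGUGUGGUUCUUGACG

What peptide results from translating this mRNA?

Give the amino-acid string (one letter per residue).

Answer: MPSLTCSLCGS

Derivation:
start AUG at pos 1
pos 1: AUG -> M; peptide=M
pos 4: CCA -> P; peptide=MP
pos 7: AGC -> S; peptide=MPS
pos 10: CUG -> L; peptide=MPSL
pos 13: ACU -> T; peptide=MPSLT
pos 16: UGC -> C; peptide=MPSLTC
pos 19: UCC -> S; peptide=MPSLTCS
pos 22: CUG -> L; peptide=MPSLTCSL
pos 25: UGU -> C; peptide=MPSLTCSLC
pos 28: GGU -> G; peptide=MPSLTCSLCG
pos 31: UCU -> S; peptide=MPSLTCSLCGS
pos 34: UGA -> STOP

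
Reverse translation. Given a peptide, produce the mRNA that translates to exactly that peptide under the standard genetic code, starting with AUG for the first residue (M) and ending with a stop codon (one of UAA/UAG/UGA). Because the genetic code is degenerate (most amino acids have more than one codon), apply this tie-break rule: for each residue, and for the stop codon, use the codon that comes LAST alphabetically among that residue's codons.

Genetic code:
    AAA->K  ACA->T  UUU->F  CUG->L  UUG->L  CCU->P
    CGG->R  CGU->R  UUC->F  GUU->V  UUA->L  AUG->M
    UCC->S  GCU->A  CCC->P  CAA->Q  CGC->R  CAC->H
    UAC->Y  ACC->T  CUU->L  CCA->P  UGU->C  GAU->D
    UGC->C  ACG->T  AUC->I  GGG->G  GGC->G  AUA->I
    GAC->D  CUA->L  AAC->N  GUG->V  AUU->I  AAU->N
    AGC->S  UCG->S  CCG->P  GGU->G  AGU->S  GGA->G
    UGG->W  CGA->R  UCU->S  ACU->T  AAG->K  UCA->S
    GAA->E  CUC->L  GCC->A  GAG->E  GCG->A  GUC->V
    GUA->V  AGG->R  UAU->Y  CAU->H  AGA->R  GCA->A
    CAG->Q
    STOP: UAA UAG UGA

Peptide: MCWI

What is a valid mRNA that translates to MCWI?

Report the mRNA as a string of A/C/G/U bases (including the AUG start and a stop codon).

Answer: mRNA: AUGUGUUGGAUUUGA

Derivation:
residue 1: M -> AUG (start codon)
residue 2: C codons sorted = UGC,UGU -> pick last = UGU
residue 3: W -> UGG (only codon)
residue 4: I codons sorted = AUA,AUC,AUU -> pick last = AUU
terminator: stop codons sorted = UAA,UAG,UGA -> pick last = UGA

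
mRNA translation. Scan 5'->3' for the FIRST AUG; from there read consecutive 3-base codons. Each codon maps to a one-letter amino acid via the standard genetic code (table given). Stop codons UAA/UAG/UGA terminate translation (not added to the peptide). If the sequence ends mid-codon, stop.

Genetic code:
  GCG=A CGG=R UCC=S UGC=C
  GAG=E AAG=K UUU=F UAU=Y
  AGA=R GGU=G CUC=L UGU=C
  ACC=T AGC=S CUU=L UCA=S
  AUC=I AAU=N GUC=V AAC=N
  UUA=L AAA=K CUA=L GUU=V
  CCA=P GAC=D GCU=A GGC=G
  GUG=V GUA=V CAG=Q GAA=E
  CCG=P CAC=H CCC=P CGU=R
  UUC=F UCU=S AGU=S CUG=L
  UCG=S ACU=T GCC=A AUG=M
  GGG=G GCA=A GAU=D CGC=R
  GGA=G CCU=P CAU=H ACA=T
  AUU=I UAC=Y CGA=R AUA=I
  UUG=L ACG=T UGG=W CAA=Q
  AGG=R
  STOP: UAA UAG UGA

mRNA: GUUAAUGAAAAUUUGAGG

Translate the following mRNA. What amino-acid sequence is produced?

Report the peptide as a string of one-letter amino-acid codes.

start AUG at pos 4
pos 4: AUG -> M; peptide=M
pos 7: AAA -> K; peptide=MK
pos 10: AUU -> I; peptide=MKI
pos 13: UGA -> STOP

Answer: MKI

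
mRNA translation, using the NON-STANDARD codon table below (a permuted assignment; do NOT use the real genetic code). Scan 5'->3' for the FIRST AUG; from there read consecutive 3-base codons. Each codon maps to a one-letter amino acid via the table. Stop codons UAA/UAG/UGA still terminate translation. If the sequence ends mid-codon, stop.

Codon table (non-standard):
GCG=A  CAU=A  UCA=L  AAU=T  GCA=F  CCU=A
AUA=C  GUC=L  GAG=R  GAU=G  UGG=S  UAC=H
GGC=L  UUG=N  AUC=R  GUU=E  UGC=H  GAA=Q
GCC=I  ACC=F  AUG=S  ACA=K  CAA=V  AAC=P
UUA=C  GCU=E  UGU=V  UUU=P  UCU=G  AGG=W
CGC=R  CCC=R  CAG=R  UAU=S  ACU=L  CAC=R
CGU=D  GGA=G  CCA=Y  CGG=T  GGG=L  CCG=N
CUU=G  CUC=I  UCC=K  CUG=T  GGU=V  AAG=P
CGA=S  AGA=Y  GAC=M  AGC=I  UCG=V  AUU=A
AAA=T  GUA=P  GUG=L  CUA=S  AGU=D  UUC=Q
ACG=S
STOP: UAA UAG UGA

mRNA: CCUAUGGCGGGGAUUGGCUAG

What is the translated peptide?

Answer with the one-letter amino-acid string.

Answer: SALAL

Derivation:
start AUG at pos 3
pos 3: AUG -> S; peptide=S
pos 6: GCG -> A; peptide=SA
pos 9: GGG -> L; peptide=SAL
pos 12: AUU -> A; peptide=SALA
pos 15: GGC -> L; peptide=SALAL
pos 18: UAG -> STOP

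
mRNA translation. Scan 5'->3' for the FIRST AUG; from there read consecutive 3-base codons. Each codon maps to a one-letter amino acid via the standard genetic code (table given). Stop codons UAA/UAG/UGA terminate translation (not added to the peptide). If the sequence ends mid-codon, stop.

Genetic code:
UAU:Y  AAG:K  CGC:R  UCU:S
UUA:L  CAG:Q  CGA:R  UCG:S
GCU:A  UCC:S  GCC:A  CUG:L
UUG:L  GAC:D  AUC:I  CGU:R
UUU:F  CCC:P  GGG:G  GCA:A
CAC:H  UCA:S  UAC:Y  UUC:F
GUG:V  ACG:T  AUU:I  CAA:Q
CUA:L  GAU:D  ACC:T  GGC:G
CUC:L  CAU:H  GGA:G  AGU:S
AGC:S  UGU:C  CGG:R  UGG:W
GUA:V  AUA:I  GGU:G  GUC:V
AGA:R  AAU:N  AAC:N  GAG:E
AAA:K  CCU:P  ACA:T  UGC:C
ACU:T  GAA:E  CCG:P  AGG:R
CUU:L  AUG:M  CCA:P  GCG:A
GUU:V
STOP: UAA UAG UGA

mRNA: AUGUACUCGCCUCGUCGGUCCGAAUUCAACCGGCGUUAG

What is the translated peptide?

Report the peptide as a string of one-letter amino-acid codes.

start AUG at pos 0
pos 0: AUG -> M; peptide=M
pos 3: UAC -> Y; peptide=MY
pos 6: UCG -> S; peptide=MYS
pos 9: CCU -> P; peptide=MYSP
pos 12: CGU -> R; peptide=MYSPR
pos 15: CGG -> R; peptide=MYSPRR
pos 18: UCC -> S; peptide=MYSPRRS
pos 21: GAA -> E; peptide=MYSPRRSE
pos 24: UUC -> F; peptide=MYSPRRSEF
pos 27: AAC -> N; peptide=MYSPRRSEFN
pos 30: CGG -> R; peptide=MYSPRRSEFNR
pos 33: CGU -> R; peptide=MYSPRRSEFNRR
pos 36: UAG -> STOP

Answer: MYSPRRSEFNRR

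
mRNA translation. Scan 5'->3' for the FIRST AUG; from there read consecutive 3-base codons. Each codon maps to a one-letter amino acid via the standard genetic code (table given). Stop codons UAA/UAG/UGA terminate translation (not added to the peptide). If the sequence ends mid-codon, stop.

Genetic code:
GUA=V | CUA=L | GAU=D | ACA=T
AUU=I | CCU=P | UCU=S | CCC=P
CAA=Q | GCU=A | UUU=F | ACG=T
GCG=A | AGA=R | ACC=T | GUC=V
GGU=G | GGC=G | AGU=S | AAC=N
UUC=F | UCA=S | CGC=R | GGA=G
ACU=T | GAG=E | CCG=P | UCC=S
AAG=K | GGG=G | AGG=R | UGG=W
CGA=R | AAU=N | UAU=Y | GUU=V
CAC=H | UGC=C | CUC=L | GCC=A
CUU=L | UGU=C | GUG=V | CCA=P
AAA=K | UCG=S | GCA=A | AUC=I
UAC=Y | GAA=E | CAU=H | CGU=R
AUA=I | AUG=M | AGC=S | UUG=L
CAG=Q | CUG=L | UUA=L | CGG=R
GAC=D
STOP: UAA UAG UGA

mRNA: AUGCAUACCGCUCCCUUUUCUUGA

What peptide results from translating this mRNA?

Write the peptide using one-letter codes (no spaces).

start AUG at pos 0
pos 0: AUG -> M; peptide=M
pos 3: CAU -> H; peptide=MH
pos 6: ACC -> T; peptide=MHT
pos 9: GCU -> A; peptide=MHTA
pos 12: CCC -> P; peptide=MHTAP
pos 15: UUU -> F; peptide=MHTAPF
pos 18: UCU -> S; peptide=MHTAPFS
pos 21: UGA -> STOP

Answer: MHTAPFS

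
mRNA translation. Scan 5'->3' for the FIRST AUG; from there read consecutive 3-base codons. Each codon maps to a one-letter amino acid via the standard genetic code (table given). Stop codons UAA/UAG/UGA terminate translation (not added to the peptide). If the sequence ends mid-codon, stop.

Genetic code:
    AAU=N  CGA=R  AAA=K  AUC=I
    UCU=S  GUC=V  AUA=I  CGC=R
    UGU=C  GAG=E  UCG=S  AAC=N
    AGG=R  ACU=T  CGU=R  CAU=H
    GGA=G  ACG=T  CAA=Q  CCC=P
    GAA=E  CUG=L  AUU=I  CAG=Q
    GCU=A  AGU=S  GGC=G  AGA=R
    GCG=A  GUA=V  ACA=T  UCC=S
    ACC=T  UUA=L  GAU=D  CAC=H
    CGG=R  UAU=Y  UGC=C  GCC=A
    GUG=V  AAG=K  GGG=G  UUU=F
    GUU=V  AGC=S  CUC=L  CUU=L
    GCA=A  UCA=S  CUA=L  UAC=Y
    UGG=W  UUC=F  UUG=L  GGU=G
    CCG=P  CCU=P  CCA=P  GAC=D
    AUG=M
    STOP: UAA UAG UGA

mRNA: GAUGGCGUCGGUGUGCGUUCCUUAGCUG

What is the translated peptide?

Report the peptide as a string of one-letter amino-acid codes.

start AUG at pos 1
pos 1: AUG -> M; peptide=M
pos 4: GCG -> A; peptide=MA
pos 7: UCG -> S; peptide=MAS
pos 10: GUG -> V; peptide=MASV
pos 13: UGC -> C; peptide=MASVC
pos 16: GUU -> V; peptide=MASVCV
pos 19: CCU -> P; peptide=MASVCVP
pos 22: UAG -> STOP

Answer: MASVCVP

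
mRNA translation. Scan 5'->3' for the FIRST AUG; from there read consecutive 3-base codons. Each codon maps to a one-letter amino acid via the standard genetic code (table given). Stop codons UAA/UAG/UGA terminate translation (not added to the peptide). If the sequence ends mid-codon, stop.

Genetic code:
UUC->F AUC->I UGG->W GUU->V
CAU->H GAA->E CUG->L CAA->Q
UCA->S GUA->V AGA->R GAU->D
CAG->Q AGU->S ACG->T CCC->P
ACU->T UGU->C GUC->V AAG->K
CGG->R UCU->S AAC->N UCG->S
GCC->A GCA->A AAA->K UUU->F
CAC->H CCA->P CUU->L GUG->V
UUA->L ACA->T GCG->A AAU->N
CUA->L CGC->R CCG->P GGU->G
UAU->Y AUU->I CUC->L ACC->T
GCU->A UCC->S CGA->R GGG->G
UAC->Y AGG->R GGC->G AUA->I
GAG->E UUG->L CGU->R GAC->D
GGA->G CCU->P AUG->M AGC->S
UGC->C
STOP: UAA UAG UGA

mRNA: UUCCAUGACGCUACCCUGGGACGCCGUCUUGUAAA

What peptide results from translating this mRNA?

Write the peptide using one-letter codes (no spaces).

start AUG at pos 4
pos 4: AUG -> M; peptide=M
pos 7: ACG -> T; peptide=MT
pos 10: CUA -> L; peptide=MTL
pos 13: CCC -> P; peptide=MTLP
pos 16: UGG -> W; peptide=MTLPW
pos 19: GAC -> D; peptide=MTLPWD
pos 22: GCC -> A; peptide=MTLPWDA
pos 25: GUC -> V; peptide=MTLPWDAV
pos 28: UUG -> L; peptide=MTLPWDAVL
pos 31: UAA -> STOP

Answer: MTLPWDAVL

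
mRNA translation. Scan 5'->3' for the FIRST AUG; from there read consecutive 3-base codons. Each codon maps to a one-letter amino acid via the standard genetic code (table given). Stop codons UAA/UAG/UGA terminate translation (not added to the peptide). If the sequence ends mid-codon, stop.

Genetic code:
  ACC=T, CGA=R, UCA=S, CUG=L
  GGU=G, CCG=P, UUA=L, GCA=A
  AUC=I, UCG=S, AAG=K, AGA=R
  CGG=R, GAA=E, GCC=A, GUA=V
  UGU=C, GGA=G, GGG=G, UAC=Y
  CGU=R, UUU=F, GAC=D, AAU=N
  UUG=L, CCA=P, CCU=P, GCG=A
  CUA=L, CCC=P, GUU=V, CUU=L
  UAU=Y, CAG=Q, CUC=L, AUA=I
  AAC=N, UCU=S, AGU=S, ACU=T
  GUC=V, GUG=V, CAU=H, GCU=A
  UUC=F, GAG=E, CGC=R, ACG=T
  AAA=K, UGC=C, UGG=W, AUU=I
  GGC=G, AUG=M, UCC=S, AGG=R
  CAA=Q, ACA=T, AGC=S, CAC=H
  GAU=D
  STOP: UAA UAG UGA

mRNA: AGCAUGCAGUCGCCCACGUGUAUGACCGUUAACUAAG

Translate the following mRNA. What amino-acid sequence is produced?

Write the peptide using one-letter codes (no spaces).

start AUG at pos 3
pos 3: AUG -> M; peptide=M
pos 6: CAG -> Q; peptide=MQ
pos 9: UCG -> S; peptide=MQS
pos 12: CCC -> P; peptide=MQSP
pos 15: ACG -> T; peptide=MQSPT
pos 18: UGU -> C; peptide=MQSPTC
pos 21: AUG -> M; peptide=MQSPTCM
pos 24: ACC -> T; peptide=MQSPTCMT
pos 27: GUU -> V; peptide=MQSPTCMTV
pos 30: AAC -> N; peptide=MQSPTCMTVN
pos 33: UAA -> STOP

Answer: MQSPTCMTVN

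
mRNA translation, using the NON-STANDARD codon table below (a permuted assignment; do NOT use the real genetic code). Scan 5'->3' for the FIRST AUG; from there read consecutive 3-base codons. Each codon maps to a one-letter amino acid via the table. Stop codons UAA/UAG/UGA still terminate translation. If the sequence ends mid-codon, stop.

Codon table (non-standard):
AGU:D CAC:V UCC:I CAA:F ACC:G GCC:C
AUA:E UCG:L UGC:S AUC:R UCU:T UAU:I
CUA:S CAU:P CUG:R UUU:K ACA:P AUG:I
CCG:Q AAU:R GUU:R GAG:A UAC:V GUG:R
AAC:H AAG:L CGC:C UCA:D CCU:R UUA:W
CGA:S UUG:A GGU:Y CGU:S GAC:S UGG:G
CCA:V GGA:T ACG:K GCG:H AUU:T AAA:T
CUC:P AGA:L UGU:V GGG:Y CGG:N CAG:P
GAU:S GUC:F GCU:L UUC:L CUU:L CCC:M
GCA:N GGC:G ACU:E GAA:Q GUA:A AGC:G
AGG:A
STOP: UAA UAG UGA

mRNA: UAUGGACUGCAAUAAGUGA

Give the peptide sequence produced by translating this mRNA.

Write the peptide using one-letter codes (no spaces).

Answer: ISSRL

Derivation:
start AUG at pos 1
pos 1: AUG -> I; peptide=I
pos 4: GAC -> S; peptide=IS
pos 7: UGC -> S; peptide=ISS
pos 10: AAU -> R; peptide=ISSR
pos 13: AAG -> L; peptide=ISSRL
pos 16: UGA -> STOP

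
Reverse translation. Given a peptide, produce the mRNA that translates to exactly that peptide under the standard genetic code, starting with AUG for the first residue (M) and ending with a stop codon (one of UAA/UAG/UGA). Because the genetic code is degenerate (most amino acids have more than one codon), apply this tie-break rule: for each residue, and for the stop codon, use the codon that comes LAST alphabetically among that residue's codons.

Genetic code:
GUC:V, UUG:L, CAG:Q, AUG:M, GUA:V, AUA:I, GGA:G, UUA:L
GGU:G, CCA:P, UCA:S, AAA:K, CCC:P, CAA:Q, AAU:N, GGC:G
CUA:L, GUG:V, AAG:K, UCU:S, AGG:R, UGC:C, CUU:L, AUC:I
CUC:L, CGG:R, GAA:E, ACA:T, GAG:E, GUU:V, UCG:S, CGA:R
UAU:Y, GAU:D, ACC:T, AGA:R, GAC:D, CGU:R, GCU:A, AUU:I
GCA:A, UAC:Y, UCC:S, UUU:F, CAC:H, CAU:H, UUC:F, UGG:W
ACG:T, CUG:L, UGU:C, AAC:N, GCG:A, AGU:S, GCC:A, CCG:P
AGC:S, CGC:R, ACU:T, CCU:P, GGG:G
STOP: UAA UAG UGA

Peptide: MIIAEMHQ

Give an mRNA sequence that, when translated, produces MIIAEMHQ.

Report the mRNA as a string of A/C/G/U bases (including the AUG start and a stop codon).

Answer: mRNA: AUGAUUAUUGCUGAGAUGCAUCAGUGA

Derivation:
residue 1: M -> AUG (start codon)
residue 2: I codons sorted = AUA,AUC,AUU -> pick last = AUU
residue 3: I codons sorted = AUA,AUC,AUU -> pick last = AUU
residue 4: A codons sorted = GCA,GCC,GCG,GCU -> pick last = GCU
residue 5: E codons sorted = GAA,GAG -> pick last = GAG
residue 6: M -> AUG (only codon)
residue 7: H codons sorted = CAC,CAU -> pick last = CAU
residue 8: Q codons sorted = CAA,CAG -> pick last = CAG
terminator: stop codons sorted = UAA,UAG,UGA -> pick last = UGA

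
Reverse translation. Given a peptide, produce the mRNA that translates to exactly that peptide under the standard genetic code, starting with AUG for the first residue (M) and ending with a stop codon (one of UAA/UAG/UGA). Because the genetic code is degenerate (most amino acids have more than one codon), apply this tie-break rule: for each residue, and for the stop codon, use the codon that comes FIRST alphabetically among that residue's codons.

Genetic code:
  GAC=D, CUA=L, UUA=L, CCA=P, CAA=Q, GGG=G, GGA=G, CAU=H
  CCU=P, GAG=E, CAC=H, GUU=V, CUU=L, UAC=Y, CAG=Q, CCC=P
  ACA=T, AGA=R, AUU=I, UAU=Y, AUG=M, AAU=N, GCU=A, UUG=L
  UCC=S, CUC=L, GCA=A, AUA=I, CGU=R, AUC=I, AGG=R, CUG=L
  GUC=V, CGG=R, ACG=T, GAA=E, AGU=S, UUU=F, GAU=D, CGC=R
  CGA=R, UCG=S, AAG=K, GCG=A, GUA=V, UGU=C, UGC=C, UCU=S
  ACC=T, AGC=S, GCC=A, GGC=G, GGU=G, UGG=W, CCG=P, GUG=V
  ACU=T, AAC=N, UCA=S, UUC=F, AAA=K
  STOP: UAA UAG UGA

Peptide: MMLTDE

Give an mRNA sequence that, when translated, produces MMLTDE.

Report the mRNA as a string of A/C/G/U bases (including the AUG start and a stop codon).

Answer: mRNA: AUGAUGCUAACAGACGAAUAA

Derivation:
residue 1: M -> AUG (start codon)
residue 2: M -> AUG (only codon)
residue 3: L codons sorted = CUA,CUC,CUG,CUU,UUA,UUG -> pick first = CUA
residue 4: T codons sorted = ACA,ACC,ACG,ACU -> pick first = ACA
residue 5: D codons sorted = GAC,GAU -> pick first = GAC
residue 6: E codons sorted = GAA,GAG -> pick first = GAA
terminator: stop codons sorted = UAA,UAG,UGA -> pick first = UAA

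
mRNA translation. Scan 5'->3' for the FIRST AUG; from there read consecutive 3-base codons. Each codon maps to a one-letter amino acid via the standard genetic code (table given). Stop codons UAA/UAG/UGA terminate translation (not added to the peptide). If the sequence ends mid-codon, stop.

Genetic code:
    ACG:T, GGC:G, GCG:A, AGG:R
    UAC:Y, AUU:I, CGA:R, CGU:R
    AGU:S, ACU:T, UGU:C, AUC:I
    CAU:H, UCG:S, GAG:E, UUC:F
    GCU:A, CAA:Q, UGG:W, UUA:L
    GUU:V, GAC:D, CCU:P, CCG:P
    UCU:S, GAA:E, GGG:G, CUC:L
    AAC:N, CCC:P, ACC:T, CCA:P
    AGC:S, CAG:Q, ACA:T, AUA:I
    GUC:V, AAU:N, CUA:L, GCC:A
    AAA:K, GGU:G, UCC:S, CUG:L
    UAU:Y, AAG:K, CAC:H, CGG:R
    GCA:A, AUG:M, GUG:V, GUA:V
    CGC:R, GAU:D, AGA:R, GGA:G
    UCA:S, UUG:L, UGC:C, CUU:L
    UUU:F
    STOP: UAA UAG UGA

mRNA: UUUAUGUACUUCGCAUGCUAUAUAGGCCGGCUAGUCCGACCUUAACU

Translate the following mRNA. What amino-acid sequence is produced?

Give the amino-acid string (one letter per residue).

Answer: MYFACYIGRLVRP

Derivation:
start AUG at pos 3
pos 3: AUG -> M; peptide=M
pos 6: UAC -> Y; peptide=MY
pos 9: UUC -> F; peptide=MYF
pos 12: GCA -> A; peptide=MYFA
pos 15: UGC -> C; peptide=MYFAC
pos 18: UAU -> Y; peptide=MYFACY
pos 21: AUA -> I; peptide=MYFACYI
pos 24: GGC -> G; peptide=MYFACYIG
pos 27: CGG -> R; peptide=MYFACYIGR
pos 30: CUA -> L; peptide=MYFACYIGRL
pos 33: GUC -> V; peptide=MYFACYIGRLV
pos 36: CGA -> R; peptide=MYFACYIGRLVR
pos 39: CCU -> P; peptide=MYFACYIGRLVRP
pos 42: UAA -> STOP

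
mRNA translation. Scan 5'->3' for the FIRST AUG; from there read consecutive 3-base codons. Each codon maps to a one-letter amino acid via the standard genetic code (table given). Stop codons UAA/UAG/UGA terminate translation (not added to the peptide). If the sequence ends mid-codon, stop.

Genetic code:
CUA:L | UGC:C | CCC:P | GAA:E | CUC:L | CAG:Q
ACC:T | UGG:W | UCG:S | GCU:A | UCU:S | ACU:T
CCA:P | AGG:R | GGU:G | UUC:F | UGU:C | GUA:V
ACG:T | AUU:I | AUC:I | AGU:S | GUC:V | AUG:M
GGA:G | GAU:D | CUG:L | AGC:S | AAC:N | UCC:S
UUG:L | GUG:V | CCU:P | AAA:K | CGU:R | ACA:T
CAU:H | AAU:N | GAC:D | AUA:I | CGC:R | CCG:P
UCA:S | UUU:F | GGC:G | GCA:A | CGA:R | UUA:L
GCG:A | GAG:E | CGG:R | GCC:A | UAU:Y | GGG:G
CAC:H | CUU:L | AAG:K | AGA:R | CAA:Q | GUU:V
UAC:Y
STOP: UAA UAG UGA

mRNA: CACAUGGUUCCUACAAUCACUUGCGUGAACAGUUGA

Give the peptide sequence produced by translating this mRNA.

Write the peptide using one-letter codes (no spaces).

start AUG at pos 3
pos 3: AUG -> M; peptide=M
pos 6: GUU -> V; peptide=MV
pos 9: CCU -> P; peptide=MVP
pos 12: ACA -> T; peptide=MVPT
pos 15: AUC -> I; peptide=MVPTI
pos 18: ACU -> T; peptide=MVPTIT
pos 21: UGC -> C; peptide=MVPTITC
pos 24: GUG -> V; peptide=MVPTITCV
pos 27: AAC -> N; peptide=MVPTITCVN
pos 30: AGU -> S; peptide=MVPTITCVNS
pos 33: UGA -> STOP

Answer: MVPTITCVNS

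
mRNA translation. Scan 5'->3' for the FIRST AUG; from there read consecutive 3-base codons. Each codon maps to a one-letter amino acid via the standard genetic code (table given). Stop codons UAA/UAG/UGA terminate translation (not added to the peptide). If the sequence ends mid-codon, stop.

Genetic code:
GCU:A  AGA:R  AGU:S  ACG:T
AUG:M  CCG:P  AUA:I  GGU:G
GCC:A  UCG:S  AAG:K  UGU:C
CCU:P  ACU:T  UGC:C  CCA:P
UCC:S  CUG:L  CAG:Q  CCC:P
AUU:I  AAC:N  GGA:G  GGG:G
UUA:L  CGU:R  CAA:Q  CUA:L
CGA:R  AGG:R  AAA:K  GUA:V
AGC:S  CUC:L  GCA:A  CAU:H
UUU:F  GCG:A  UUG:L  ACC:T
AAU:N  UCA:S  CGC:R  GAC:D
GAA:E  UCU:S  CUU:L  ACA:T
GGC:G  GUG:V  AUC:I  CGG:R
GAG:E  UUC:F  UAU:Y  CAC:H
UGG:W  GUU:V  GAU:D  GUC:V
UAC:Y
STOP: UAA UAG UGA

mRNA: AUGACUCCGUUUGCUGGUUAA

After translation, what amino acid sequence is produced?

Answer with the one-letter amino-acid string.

Answer: MTPFAG

Derivation:
start AUG at pos 0
pos 0: AUG -> M; peptide=M
pos 3: ACU -> T; peptide=MT
pos 6: CCG -> P; peptide=MTP
pos 9: UUU -> F; peptide=MTPF
pos 12: GCU -> A; peptide=MTPFA
pos 15: GGU -> G; peptide=MTPFAG
pos 18: UAA -> STOP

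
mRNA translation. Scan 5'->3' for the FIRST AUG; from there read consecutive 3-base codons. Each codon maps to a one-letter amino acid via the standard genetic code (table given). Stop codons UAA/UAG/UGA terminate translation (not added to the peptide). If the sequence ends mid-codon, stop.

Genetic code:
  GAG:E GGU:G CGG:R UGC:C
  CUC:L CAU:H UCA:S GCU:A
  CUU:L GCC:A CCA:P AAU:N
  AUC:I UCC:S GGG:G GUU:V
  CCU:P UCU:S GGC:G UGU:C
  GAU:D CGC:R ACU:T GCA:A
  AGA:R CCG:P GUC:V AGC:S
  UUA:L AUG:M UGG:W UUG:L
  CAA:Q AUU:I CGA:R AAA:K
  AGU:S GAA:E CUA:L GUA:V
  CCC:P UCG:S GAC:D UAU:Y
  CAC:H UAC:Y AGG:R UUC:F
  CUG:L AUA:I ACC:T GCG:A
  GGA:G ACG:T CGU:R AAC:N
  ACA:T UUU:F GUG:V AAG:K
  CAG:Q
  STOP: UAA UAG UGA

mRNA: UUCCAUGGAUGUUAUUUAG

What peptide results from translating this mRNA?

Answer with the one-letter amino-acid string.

Answer: MDVI

Derivation:
start AUG at pos 4
pos 4: AUG -> M; peptide=M
pos 7: GAU -> D; peptide=MD
pos 10: GUU -> V; peptide=MDV
pos 13: AUU -> I; peptide=MDVI
pos 16: UAG -> STOP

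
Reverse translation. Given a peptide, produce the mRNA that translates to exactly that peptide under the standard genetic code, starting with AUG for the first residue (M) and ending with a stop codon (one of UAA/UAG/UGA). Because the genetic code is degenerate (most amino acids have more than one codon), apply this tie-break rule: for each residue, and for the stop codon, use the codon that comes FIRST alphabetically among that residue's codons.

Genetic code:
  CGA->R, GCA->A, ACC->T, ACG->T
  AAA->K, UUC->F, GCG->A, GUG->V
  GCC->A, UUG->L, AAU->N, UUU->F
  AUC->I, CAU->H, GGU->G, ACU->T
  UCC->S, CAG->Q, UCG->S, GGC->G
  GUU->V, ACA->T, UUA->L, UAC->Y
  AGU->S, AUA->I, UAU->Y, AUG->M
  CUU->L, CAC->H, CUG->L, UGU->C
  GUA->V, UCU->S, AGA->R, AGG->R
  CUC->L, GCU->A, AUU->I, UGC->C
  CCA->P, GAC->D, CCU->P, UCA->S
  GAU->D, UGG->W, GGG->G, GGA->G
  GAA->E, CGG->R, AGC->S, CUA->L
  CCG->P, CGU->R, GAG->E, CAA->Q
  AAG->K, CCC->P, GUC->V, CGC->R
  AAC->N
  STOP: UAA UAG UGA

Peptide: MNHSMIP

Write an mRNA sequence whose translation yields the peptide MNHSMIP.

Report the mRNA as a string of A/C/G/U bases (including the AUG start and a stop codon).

Answer: mRNA: AUGAACCACAGCAUGAUACCAUAA

Derivation:
residue 1: M -> AUG (start codon)
residue 2: N codons sorted = AAC,AAU -> pick first = AAC
residue 3: H codons sorted = CAC,CAU -> pick first = CAC
residue 4: S codons sorted = AGC,AGU,UCA,UCC,UCG,UCU -> pick first = AGC
residue 5: M -> AUG (only codon)
residue 6: I codons sorted = AUA,AUC,AUU -> pick first = AUA
residue 7: P codons sorted = CCA,CCC,CCG,CCU -> pick first = CCA
terminator: stop codons sorted = UAA,UAG,UGA -> pick first = UAA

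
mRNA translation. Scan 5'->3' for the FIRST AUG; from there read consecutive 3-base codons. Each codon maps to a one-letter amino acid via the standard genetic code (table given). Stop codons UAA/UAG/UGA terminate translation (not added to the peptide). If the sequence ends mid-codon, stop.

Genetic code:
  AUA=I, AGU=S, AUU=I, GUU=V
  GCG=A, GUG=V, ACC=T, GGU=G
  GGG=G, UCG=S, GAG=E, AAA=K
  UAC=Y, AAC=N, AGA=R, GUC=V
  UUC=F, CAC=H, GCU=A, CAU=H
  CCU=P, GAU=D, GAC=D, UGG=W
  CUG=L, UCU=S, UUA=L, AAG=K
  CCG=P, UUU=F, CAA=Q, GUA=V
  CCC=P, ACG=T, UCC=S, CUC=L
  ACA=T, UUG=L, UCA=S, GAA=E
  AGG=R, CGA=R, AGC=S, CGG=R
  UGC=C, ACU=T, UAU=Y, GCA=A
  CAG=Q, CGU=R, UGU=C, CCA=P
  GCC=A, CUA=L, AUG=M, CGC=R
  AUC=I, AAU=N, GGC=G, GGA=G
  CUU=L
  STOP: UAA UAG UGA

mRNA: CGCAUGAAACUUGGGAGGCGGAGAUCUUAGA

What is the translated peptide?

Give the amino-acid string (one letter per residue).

Answer: MKLGRRRS

Derivation:
start AUG at pos 3
pos 3: AUG -> M; peptide=M
pos 6: AAA -> K; peptide=MK
pos 9: CUU -> L; peptide=MKL
pos 12: GGG -> G; peptide=MKLG
pos 15: AGG -> R; peptide=MKLGR
pos 18: CGG -> R; peptide=MKLGRR
pos 21: AGA -> R; peptide=MKLGRRR
pos 24: UCU -> S; peptide=MKLGRRRS
pos 27: UAG -> STOP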